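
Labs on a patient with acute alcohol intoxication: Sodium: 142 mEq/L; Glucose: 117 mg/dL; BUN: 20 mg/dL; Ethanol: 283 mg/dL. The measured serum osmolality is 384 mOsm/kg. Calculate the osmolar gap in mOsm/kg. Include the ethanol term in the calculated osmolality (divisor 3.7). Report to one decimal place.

9.9 mOsm/kg

Calculated osmolality = 2·Na + glucose/18 + BUN/2.8 + ethanol/3.7
= 2·142 + 117/18 + 20/2.8 + 283/3.7
= 284 + 6.50 + 7.14 + 76.49
= 374.13 mOsm/kg ≈ 374.1 mOsm/kg
Osmolar gap = measured − calculated = 384 − 374.1 = 9.9 mOsm/kg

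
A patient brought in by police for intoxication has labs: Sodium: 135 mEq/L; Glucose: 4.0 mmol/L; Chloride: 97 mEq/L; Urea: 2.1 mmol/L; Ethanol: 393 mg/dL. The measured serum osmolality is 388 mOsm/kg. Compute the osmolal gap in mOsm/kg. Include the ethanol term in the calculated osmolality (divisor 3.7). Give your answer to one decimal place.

Calculated osmolality = 2·Na + glucose + urea + ethanol/3.7
= 2·135 + 4 + 2.1 + 393/3.7
= 270 + 4 + 2.10 + 106.22
= 382.32 mOsm/kg ≈ 382.3 mOsm/kg
Osmolar gap = measured − calculated = 388 − 382.3 = 5.7 mOsm/kg

5.7 mOsm/kg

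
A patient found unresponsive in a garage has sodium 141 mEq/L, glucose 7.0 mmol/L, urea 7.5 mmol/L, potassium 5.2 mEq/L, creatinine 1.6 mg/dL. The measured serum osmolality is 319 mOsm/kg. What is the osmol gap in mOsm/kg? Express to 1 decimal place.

Calculated osmolality = 2·Na + glucose + urea
= 2·141 + 7 + 7.5
= 282 + 7 + 7.50
= 296.5 mOsm/kg ≈ 296.5 mOsm/kg
Osmolar gap = measured − calculated = 319 − 296.5 = 22.5 mOsm/kg

22.5 mOsm/kg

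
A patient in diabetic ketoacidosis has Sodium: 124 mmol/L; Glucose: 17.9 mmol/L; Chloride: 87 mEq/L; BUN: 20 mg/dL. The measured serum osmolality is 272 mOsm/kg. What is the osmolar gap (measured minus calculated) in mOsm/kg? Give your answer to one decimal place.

-1.0 mOsm/kg

Calculated osmolality = 2·Na + glucose + BUN/2.8
= 2·124 + 17.9 + 20/2.8
= 248 + 17.90 + 7.14
= 273.04 mOsm/kg ≈ 273.0 mOsm/kg
Osmolar gap = measured − calculated = 272 − 273.0 = -1.0 mOsm/kg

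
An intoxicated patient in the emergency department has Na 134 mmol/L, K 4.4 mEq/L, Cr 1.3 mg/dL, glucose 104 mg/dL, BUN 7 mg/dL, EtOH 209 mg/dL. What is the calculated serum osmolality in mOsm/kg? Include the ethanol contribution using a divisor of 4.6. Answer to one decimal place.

321.7 mOsm/kg

Calculated osmolality = 2·Na + glucose/18 + BUN/2.8 + ethanol/4.6
= 2·134 + 104/18 + 7/2.8 + 209/4.6
= 268 + 5.78 + 2.50 + 45.43
= 321.71 mOsm/kg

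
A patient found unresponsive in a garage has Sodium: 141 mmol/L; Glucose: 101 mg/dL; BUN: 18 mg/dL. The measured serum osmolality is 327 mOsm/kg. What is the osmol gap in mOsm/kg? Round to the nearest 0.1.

Calculated osmolality = 2·Na + glucose/18 + BUN/2.8
= 2·141 + 101/18 + 18/2.8
= 282 + 5.61 + 6.43
= 294.04 mOsm/kg ≈ 294.0 mOsm/kg
Osmolar gap = measured − calculated = 327 − 294.0 = 33.0 mOsm/kg

33.0 mOsm/kg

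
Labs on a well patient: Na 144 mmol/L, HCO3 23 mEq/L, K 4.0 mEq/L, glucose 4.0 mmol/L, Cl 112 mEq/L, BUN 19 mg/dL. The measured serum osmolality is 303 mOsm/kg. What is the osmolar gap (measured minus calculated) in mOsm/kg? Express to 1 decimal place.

4.2 mOsm/kg

Calculated osmolality = 2·Na + glucose + BUN/2.8
= 2·144 + 4 + 19/2.8
= 288 + 4 + 6.79
= 298.79 mOsm/kg ≈ 298.8 mOsm/kg
Osmolar gap = measured − calculated = 303 − 298.8 = 4.2 mOsm/kg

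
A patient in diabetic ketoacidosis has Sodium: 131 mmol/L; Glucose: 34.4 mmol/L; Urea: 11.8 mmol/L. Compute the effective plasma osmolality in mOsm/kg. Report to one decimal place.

Effective osmolality excludes urea (freely permeant across cell membranes):
2·Na + glucose
= 2·131 + 34.4
= 262 + 34.4
= 296.4 mOsm/kg

296.4 mOsm/kg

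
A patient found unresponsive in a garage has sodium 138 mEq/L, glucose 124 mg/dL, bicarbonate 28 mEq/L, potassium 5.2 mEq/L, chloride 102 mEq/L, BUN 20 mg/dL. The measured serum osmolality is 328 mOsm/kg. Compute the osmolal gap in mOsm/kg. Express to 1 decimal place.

Calculated osmolality = 2·Na + glucose/18 + BUN/2.8
= 2·138 + 124/18 + 20/2.8
= 276 + 6.89 + 7.14
= 290.03 mOsm/kg ≈ 290.0 mOsm/kg
Osmolar gap = measured − calculated = 328 − 290.0 = 38.0 mOsm/kg

38.0 mOsm/kg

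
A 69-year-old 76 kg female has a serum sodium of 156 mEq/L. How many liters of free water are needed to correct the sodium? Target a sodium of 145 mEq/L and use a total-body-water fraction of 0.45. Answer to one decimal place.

TBW = 0.45 · 76 = 34.2 L
Free water deficit = TBW · (Na/145 − 1)
= 34.2 · (156/145 − 1)
= 34.2 · 0.0759
= 2.6 L

2.6 L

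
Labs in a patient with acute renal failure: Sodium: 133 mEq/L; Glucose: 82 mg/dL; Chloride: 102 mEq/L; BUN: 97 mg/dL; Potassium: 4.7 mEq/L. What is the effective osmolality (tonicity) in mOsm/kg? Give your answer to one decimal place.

270.6 mOsm/kg

Effective osmolality excludes urea (freely permeant across cell membranes):
2·Na + glucose/18
= 2·133 + 82/18
= 266 + 4.56
= 270.56 mOsm/kg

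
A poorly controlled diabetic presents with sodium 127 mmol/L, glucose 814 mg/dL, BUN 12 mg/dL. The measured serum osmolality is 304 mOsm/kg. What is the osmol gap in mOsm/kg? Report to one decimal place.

0.5 mOsm/kg

Calculated osmolality = 2·Na + glucose/18 + BUN/2.8
= 2·127 + 814/18 + 12/2.8
= 254 + 45.22 + 4.29
= 303.51 mOsm/kg ≈ 303.5 mOsm/kg
Osmolar gap = measured − calculated = 304 − 303.5 = 0.5 mOsm/kg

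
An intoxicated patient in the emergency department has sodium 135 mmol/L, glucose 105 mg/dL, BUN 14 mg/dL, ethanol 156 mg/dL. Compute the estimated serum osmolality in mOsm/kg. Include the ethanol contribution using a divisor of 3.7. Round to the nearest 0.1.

323.0 mOsm/kg

Calculated osmolality = 2·Na + glucose/18 + BUN/2.8 + ethanol/3.7
= 2·135 + 105/18 + 14/2.8 + 156/3.7
= 270 + 5.83 + 5 + 42.16
= 322.99 mOsm/kg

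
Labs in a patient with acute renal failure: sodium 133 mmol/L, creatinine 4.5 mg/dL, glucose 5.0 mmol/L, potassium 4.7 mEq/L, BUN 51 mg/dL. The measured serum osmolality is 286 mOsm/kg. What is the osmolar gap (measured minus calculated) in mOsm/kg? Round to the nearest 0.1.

Calculated osmolality = 2·Na + glucose + BUN/2.8
= 2·133 + 5 + 51/2.8
= 266 + 5 + 18.21
= 289.21 mOsm/kg ≈ 289.2 mOsm/kg
Osmolar gap = measured − calculated = 286 − 289.2 = -3.2 mOsm/kg

-3.2 mOsm/kg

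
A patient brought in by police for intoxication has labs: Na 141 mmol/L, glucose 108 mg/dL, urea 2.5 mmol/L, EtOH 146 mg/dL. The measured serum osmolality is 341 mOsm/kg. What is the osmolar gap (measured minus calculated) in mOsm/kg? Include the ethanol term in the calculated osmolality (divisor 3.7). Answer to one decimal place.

Calculated osmolality = 2·Na + glucose/18 + urea + ethanol/3.7
= 2·141 + 108/18 + 2.5 + 146/3.7
= 282 + 6 + 2.50 + 39.46
= 329.96 mOsm/kg ≈ 330.0 mOsm/kg
Osmolar gap = measured − calculated = 341 − 330.0 = 11.0 mOsm/kg

11.0 mOsm/kg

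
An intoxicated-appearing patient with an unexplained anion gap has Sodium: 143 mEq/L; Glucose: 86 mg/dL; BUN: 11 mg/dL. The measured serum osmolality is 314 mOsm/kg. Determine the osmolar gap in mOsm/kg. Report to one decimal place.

19.3 mOsm/kg

Calculated osmolality = 2·Na + glucose/18 + BUN/2.8
= 2·143 + 86/18 + 11/2.8
= 286 + 4.78 + 3.93
= 294.71 mOsm/kg ≈ 294.7 mOsm/kg
Osmolar gap = measured − calculated = 314 − 294.7 = 19.3 mOsm/kg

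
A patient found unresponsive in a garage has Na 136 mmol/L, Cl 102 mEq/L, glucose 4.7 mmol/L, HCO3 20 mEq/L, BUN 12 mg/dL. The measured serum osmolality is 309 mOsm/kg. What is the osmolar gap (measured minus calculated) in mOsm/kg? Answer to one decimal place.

28.0 mOsm/kg

Calculated osmolality = 2·Na + glucose + BUN/2.8
= 2·136 + 4.7 + 12/2.8
= 272 + 4.70 + 4.29
= 280.99 mOsm/kg ≈ 281.0 mOsm/kg
Osmolar gap = measured − calculated = 309 − 281.0 = 28.0 mOsm/kg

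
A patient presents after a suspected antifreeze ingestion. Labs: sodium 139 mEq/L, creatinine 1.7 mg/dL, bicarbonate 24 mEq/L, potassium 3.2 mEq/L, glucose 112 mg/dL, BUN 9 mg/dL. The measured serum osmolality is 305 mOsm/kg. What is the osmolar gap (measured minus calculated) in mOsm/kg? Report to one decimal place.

17.6 mOsm/kg

Calculated osmolality = 2·Na + glucose/18 + BUN/2.8
= 2·139 + 112/18 + 9/2.8
= 278 + 6.22 + 3.21
= 287.43 mOsm/kg ≈ 287.4 mOsm/kg
Osmolar gap = measured − calculated = 305 − 287.4 = 17.6 mOsm/kg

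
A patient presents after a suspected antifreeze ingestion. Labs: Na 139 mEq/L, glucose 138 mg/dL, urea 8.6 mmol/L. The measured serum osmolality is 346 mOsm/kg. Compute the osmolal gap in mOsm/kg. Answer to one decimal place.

51.7 mOsm/kg

Calculated osmolality = 2·Na + glucose/18 + urea
= 2·139 + 138/18 + 8.6
= 278 + 7.67 + 8.60
= 294.27 mOsm/kg ≈ 294.3 mOsm/kg
Osmolar gap = measured − calculated = 346 − 294.3 = 51.7 mOsm/kg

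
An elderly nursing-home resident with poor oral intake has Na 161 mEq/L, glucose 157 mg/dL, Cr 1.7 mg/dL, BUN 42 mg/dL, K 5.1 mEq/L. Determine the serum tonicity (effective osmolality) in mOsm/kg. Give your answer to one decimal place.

Effective osmolality excludes urea (freely permeant across cell membranes):
2·Na + glucose/18
= 2·161 + 157/18
= 322 + 8.72
= 330.72 mOsm/kg

330.7 mOsm/kg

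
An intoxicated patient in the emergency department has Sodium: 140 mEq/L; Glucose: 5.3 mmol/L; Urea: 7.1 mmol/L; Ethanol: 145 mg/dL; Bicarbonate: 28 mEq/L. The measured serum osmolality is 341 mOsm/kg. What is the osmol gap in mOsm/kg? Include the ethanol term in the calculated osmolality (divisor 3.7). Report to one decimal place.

9.4 mOsm/kg

Calculated osmolality = 2·Na + glucose + urea + ethanol/3.7
= 2·140 + 5.3 + 7.1 + 145/3.7
= 280 + 5.30 + 7.10 + 39.19
= 331.59 mOsm/kg ≈ 331.6 mOsm/kg
Osmolar gap = measured − calculated = 341 − 331.6 = 9.4 mOsm/kg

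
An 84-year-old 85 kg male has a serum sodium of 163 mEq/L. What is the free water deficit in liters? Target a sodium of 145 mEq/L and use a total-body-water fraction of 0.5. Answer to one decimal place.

5.3 L

TBW = 0.5 · 85 = 42.5 L
Free water deficit = TBW · (Na/145 − 1)
= 42.5 · (163/145 − 1)
= 42.5 · 0.1241
= 5.27 L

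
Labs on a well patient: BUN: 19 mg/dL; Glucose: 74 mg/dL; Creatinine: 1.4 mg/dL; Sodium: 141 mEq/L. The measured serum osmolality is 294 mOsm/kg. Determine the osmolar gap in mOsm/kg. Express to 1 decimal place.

Calculated osmolality = 2·Na + glucose/18 + BUN/2.8
= 2·141 + 74/18 + 19/2.8
= 282 + 4.11 + 6.79
= 292.9 mOsm/kg ≈ 292.9 mOsm/kg
Osmolar gap = measured − calculated = 294 − 292.9 = 1.1 mOsm/kg

1.1 mOsm/kg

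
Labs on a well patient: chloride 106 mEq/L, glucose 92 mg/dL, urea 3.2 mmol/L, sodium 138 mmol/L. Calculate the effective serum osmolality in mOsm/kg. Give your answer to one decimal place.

Effective osmolality excludes urea (freely permeant across cell membranes):
2·Na + glucose/18
= 2·138 + 92/18
= 276 + 5.11
= 281.11 mOsm/kg

281.1 mOsm/kg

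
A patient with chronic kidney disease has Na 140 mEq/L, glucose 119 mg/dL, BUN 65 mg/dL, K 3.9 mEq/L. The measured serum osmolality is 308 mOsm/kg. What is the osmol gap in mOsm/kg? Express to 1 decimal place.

-1.8 mOsm/kg

Calculated osmolality = 2·Na + glucose/18 + BUN/2.8
= 2·140 + 119/18 + 65/2.8
= 280 + 6.61 + 23.21
= 309.82 mOsm/kg ≈ 309.8 mOsm/kg
Osmolar gap = measured − calculated = 308 − 309.8 = -1.8 mOsm/kg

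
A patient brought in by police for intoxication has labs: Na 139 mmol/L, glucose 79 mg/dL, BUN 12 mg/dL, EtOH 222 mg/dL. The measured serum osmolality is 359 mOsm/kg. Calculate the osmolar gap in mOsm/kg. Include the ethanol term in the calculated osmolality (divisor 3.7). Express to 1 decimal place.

Calculated osmolality = 2·Na + glucose/18 + BUN/2.8 + ethanol/3.7
= 2·139 + 79/18 + 12/2.8 + 222/3.7
= 278 + 4.39 + 4.29 + 60
= 346.68 mOsm/kg ≈ 346.7 mOsm/kg
Osmolar gap = measured − calculated = 359 − 346.7 = 12.3 mOsm/kg

12.3 mOsm/kg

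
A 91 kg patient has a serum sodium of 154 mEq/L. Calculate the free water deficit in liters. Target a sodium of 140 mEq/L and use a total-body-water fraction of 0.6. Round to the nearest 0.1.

5.5 L

TBW = 0.6 · 91 = 54.6 L
Free water deficit = TBW · (Na/140 − 1)
= 54.6 · (154/140 − 1)
= 54.6 · 0.1
= 5.46 L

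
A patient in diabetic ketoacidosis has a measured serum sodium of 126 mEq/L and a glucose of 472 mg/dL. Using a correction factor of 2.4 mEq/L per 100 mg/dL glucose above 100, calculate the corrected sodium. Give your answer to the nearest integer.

Corrected Na = measured Na + 2.4 · (glucose − 100)/100
= 126 + 2.4 · (472 − 100)/100
= 126 + 8.9
= 134.9 mEq/L

135 mEq/L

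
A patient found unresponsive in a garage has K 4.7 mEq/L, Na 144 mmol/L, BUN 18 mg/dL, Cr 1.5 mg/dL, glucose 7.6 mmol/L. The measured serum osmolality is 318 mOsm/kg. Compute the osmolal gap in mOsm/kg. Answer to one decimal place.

Calculated osmolality = 2·Na + glucose + BUN/2.8
= 2·144 + 7.6 + 18/2.8
= 288 + 7.60 + 6.43
= 302.03 mOsm/kg ≈ 302.0 mOsm/kg
Osmolar gap = measured − calculated = 318 − 302.0 = 16.0 mOsm/kg

16.0 mOsm/kg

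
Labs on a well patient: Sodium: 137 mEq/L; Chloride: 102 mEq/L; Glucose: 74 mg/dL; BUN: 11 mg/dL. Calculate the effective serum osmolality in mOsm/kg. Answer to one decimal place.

Effective osmolality excludes urea (freely permeant across cell membranes):
2·Na + glucose/18
= 2·137 + 74/18
= 274 + 4.11
= 278.11 mOsm/kg

278.1 mOsm/kg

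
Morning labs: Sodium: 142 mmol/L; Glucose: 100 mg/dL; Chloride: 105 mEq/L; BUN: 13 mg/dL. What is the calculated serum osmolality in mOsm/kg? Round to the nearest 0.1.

Calculated osmolality = 2·Na + glucose/18 + BUN/2.8
= 2·142 + 100/18 + 13/2.8
= 284 + 5.56 + 4.64
= 294.2 mOsm/kg

294.2 mOsm/kg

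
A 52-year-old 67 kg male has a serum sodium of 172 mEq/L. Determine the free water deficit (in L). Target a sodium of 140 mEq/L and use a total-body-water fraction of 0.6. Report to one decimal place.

TBW = 0.6 · 67 = 40.2 L
Free water deficit = TBW · (Na/140 − 1)
= 40.2 · (172/140 − 1)
= 40.2 · 0.2286
= 9.19 L

9.2 L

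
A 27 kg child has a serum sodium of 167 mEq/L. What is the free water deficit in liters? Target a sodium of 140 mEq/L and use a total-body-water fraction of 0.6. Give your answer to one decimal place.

3.1 L

TBW = 0.6 · 27 = 16.2 L
Free water deficit = TBW · (Na/140 − 1)
= 16.2 · (167/140 − 1)
= 16.2 · 0.1929
= 3.12 L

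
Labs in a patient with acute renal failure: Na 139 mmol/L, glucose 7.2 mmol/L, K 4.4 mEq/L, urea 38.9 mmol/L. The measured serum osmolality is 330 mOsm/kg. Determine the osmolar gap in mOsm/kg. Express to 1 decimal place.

Calculated osmolality = 2·Na + glucose + urea
= 2·139 + 7.2 + 38.9
= 278 + 7.20 + 38.90
= 324.1 mOsm/kg ≈ 324.1 mOsm/kg
Osmolar gap = measured − calculated = 330 − 324.1 = 5.9 mOsm/kg

5.9 mOsm/kg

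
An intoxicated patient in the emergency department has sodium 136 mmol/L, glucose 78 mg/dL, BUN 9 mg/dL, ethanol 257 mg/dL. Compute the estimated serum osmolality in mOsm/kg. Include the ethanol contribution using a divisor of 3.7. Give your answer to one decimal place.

Calculated osmolality = 2·Na + glucose/18 + BUN/2.8 + ethanol/3.7
= 2·136 + 78/18 + 9/2.8 + 257/3.7
= 272 + 4.33 + 3.21 + 69.46
= 349 mOsm/kg

349.0 mOsm/kg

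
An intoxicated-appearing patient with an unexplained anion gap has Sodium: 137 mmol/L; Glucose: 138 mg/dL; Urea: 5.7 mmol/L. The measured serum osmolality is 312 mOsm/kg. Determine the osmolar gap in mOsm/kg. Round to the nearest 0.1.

24.6 mOsm/kg

Calculated osmolality = 2·Na + glucose/18 + urea
= 2·137 + 138/18 + 5.7
= 274 + 7.67 + 5.70
= 287.37 mOsm/kg ≈ 287.4 mOsm/kg
Osmolar gap = measured − calculated = 312 − 287.4 = 24.6 mOsm/kg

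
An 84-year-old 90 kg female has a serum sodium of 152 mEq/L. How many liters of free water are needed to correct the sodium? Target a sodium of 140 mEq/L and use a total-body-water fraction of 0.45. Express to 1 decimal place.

3.5 L

TBW = 0.45 · 90 = 40.5 L
Free water deficit = TBW · (Na/140 − 1)
= 40.5 · (152/140 − 1)
= 40.5 · 0.0857
= 3.47 L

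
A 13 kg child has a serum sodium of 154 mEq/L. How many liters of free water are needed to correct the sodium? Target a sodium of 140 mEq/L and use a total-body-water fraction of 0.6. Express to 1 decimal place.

TBW = 0.6 · 13 = 7.8 L
Free water deficit = TBW · (Na/140 − 1)
= 7.8 · (154/140 − 1)
= 7.8 · 0.1
= 0.78 L

0.8 L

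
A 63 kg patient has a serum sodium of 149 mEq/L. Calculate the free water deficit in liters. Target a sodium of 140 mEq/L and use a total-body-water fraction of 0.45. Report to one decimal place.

1.8 L

TBW = 0.45 · 63 = 28.35 L
Free water deficit = TBW · (Na/140 − 1)
= 28.35 · (149/140 − 1)
= 28.35 · 0.0643
= 1.82 L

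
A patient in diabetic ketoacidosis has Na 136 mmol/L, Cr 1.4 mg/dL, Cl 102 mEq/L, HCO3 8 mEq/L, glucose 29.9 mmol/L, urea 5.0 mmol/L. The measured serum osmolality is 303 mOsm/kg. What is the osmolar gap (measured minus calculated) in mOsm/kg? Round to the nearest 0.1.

Calculated osmolality = 2·Na + glucose + urea
= 2·136 + 29.9 + 5
= 272 + 29.90 + 5
= 306.9 mOsm/kg ≈ 306.9 mOsm/kg
Osmolar gap = measured − calculated = 303 − 306.9 = -3.9 mOsm/kg

-3.9 mOsm/kg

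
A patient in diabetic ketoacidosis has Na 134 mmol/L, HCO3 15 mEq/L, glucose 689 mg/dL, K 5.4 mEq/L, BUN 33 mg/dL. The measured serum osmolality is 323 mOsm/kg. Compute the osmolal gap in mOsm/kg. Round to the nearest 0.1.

Calculated osmolality = 2·Na + glucose/18 + BUN/2.8
= 2·134 + 689/18 + 33/2.8
= 268 + 38.28 + 11.79
= 318.07 mOsm/kg ≈ 318.1 mOsm/kg
Osmolar gap = measured − calculated = 323 − 318.1 = 4.9 mOsm/kg

4.9 mOsm/kg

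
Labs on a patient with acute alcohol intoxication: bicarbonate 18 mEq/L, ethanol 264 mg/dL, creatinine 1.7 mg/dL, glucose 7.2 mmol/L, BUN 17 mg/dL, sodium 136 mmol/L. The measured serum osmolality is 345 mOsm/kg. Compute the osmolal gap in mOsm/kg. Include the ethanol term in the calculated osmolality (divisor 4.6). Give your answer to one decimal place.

2.3 mOsm/kg

Calculated osmolality = 2·Na + glucose + BUN/2.8 + ethanol/4.6
= 2·136 + 7.2 + 17/2.8 + 264/4.6
= 272 + 7.20 + 6.07 + 57.39
= 342.66 mOsm/kg ≈ 342.7 mOsm/kg
Osmolar gap = measured − calculated = 345 − 342.7 = 2.3 mOsm/kg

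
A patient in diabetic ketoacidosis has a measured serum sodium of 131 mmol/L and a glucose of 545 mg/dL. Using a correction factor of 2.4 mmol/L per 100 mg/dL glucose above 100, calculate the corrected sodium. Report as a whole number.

142 mmol/L

Corrected Na = measured Na + 2.4 · (glucose − 100)/100
= 131 + 2.4 · (545 − 100)/100
= 131 + 10.7
= 141.7 mmol/L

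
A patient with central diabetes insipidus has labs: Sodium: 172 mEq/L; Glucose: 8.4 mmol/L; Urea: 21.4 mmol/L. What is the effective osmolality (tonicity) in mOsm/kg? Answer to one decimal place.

Effective osmolality excludes urea (freely permeant across cell membranes):
2·Na + glucose
= 2·172 + 8.4
= 344 + 8.4
= 352.4 mOsm/kg

352.4 mOsm/kg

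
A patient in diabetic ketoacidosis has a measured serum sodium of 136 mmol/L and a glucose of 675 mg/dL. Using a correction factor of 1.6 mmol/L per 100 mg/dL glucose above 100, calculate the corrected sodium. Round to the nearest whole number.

Corrected Na = measured Na + 1.6 · (glucose − 100)/100
= 136 + 1.6 · (675 − 100)/100
= 136 + 9.2
= 145.2 mmol/L

145 mmol/L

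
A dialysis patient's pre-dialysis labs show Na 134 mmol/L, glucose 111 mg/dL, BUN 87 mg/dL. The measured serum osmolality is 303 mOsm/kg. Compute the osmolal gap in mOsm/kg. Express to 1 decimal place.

-2.2 mOsm/kg

Calculated osmolality = 2·Na + glucose/18 + BUN/2.8
= 2·134 + 111/18 + 87/2.8
= 268 + 6.17 + 31.07
= 305.24 mOsm/kg ≈ 305.2 mOsm/kg
Osmolar gap = measured − calculated = 303 − 305.2 = -2.2 mOsm/kg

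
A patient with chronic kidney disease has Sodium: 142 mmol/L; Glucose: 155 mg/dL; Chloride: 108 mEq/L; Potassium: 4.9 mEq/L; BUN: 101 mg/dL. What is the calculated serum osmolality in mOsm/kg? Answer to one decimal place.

328.7 mOsm/kg

Calculated osmolality = 2·Na + glucose/18 + BUN/2.8
= 2·142 + 155/18 + 101/2.8
= 284 + 8.61 + 36.07
= 328.68 mOsm/kg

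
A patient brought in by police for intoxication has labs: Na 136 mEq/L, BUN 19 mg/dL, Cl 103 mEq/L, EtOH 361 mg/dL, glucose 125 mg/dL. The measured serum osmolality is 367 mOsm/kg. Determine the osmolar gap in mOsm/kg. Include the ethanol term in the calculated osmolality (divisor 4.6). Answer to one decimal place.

Calculated osmolality = 2·Na + glucose/18 + BUN/2.8 + ethanol/4.6
= 2·136 + 125/18 + 19/2.8 + 361/4.6
= 272 + 6.94 + 6.79 + 78.48
= 364.21 mOsm/kg ≈ 364.2 mOsm/kg
Osmolar gap = measured − calculated = 367 − 364.2 = 2.8 mOsm/kg

2.8 mOsm/kg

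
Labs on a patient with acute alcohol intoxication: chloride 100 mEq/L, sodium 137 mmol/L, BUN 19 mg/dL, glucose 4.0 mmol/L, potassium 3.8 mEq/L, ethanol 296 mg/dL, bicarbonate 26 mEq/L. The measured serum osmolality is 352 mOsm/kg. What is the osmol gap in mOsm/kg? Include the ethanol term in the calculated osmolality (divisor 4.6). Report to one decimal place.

Calculated osmolality = 2·Na + glucose + BUN/2.8 + ethanol/4.6
= 2·137 + 4 + 19/2.8 + 296/4.6
= 274 + 4 + 6.79 + 64.35
= 349.14 mOsm/kg ≈ 349.1 mOsm/kg
Osmolar gap = measured − calculated = 352 − 349.1 = 2.9 mOsm/kg

2.9 mOsm/kg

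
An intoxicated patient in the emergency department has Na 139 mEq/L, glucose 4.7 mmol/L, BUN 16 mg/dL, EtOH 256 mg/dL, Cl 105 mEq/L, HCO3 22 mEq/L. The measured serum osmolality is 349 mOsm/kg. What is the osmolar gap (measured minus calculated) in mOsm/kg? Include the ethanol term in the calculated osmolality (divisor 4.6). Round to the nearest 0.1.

4.9 mOsm/kg

Calculated osmolality = 2·Na + glucose + BUN/2.8 + ethanol/4.6
= 2·139 + 4.7 + 16/2.8 + 256/4.6
= 278 + 4.70 + 5.71 + 55.65
= 344.06 mOsm/kg ≈ 344.1 mOsm/kg
Osmolar gap = measured − calculated = 349 − 344.1 = 4.9 mOsm/kg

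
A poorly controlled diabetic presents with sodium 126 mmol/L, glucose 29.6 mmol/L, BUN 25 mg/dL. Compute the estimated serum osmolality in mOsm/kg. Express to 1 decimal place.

Calculated osmolality = 2·Na + glucose + BUN/2.8
= 2·126 + 29.6 + 25/2.8
= 252 + 29.60 + 8.93
= 290.53 mOsm/kg

290.5 mOsm/kg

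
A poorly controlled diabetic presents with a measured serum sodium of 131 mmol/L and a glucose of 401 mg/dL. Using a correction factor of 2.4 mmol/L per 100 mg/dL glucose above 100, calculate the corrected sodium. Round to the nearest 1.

Corrected Na = measured Na + 2.4 · (glucose − 100)/100
= 131 + 2.4 · (401 − 100)/100
= 131 + 7.2
= 138.2 mmol/L

138 mmol/L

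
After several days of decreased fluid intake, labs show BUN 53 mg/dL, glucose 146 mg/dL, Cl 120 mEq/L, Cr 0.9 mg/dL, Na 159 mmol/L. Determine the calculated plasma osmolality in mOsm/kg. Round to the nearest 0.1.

345.0 mOsm/kg

Calculated osmolality = 2·Na + glucose/18 + BUN/2.8
= 2·159 + 146/18 + 53/2.8
= 318 + 8.11 + 18.93
= 345.04 mOsm/kg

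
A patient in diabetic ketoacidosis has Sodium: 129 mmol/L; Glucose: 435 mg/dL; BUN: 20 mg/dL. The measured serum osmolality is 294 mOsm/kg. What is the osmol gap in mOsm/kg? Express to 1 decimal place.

4.7 mOsm/kg

Calculated osmolality = 2·Na + glucose/18 + BUN/2.8
= 2·129 + 435/18 + 20/2.8
= 258 + 24.17 + 7.14
= 289.31 mOsm/kg ≈ 289.3 mOsm/kg
Osmolar gap = measured − calculated = 294 − 289.3 = 4.7 mOsm/kg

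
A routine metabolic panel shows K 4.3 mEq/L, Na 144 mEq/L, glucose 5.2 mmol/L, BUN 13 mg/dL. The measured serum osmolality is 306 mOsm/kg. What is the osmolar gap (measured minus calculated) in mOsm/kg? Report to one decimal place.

Calculated osmolality = 2·Na + glucose + BUN/2.8
= 2·144 + 5.2 + 13/2.8
= 288 + 5.20 + 4.64
= 297.84 mOsm/kg ≈ 297.8 mOsm/kg
Osmolar gap = measured − calculated = 306 − 297.8 = 8.2 mOsm/kg

8.2 mOsm/kg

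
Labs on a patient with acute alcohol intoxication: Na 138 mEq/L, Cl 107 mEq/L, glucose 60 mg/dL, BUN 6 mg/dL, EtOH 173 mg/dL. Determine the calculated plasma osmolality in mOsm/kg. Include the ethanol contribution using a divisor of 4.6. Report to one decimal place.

319.1 mOsm/kg

Calculated osmolality = 2·Na + glucose/18 + BUN/2.8 + ethanol/4.6
= 2·138 + 60/18 + 6/2.8 + 173/4.6
= 276 + 3.33 + 2.14 + 37.61
= 319.08 mOsm/kg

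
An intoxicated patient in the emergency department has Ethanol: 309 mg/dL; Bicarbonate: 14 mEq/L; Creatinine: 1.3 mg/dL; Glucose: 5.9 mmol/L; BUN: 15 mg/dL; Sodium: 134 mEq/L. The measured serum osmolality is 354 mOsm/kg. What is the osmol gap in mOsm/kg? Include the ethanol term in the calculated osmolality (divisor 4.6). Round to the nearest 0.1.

7.6 mOsm/kg

Calculated osmolality = 2·Na + glucose + BUN/2.8 + ethanol/4.6
= 2·134 + 5.9 + 15/2.8 + 309/4.6
= 268 + 5.90 + 5.36 + 67.17
= 346.43 mOsm/kg ≈ 346.4 mOsm/kg
Osmolar gap = measured − calculated = 354 − 346.4 = 7.6 mOsm/kg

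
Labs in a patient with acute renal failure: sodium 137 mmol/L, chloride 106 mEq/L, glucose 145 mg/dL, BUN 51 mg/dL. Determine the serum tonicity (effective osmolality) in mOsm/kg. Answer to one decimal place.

282.1 mOsm/kg

Effective osmolality excludes urea (freely permeant across cell membranes):
2·Na + glucose/18
= 2·137 + 145/18
= 274 + 8.06
= 282.06 mOsm/kg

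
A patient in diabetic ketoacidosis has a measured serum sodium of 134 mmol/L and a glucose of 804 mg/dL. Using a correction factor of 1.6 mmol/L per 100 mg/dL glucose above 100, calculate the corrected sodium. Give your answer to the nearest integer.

Corrected Na = measured Na + 1.6 · (glucose − 100)/100
= 134 + 1.6 · (804 − 100)/100
= 134 + 11.3
= 145.3 mmol/L

145 mmol/L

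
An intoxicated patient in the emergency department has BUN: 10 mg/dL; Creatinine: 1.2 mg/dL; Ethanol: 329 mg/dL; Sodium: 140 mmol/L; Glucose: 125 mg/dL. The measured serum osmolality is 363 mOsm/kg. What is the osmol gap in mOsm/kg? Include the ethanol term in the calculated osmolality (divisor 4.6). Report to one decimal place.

1.0 mOsm/kg

Calculated osmolality = 2·Na + glucose/18 + BUN/2.8 + ethanol/4.6
= 2·140 + 125/18 + 10/2.8 + 329/4.6
= 280 + 6.94 + 3.57 + 71.52
= 362.03 mOsm/kg ≈ 362.0 mOsm/kg
Osmolar gap = measured − calculated = 363 − 362.0 = 1.0 mOsm/kg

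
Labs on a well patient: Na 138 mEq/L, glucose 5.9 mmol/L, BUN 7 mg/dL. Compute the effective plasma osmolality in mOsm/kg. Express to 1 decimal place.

281.9 mOsm/kg

Effective osmolality excludes urea (freely permeant across cell membranes):
2·Na + glucose
= 2·138 + 5.9
= 276 + 5.9
= 281.9 mOsm/kg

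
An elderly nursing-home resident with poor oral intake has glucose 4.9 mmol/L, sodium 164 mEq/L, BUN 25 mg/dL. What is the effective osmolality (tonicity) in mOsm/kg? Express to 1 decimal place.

Effective osmolality excludes urea (freely permeant across cell membranes):
2·Na + glucose
= 2·164 + 4.9
= 328 + 4.9
= 332.9 mOsm/kg

332.9 mOsm/kg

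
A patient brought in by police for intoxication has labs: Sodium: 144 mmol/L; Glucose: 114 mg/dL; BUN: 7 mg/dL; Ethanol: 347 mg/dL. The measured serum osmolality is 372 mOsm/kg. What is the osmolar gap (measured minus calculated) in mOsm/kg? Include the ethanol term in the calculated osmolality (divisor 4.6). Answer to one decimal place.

-0.3 mOsm/kg

Calculated osmolality = 2·Na + glucose/18 + BUN/2.8 + ethanol/4.6
= 2·144 + 114/18 + 7/2.8 + 347/4.6
= 288 + 6.33 + 2.50 + 75.43
= 372.26 mOsm/kg ≈ 372.3 mOsm/kg
Osmolar gap = measured − calculated = 372 − 372.3 = -0.3 mOsm/kg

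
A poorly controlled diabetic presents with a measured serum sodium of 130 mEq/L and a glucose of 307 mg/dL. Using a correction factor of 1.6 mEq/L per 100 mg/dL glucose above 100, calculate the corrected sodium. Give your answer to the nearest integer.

Corrected Na = measured Na + 1.6 · (glucose − 100)/100
= 130 + 1.6 · (307 − 100)/100
= 130 + 3.3
= 133.3 mEq/L

133 mEq/L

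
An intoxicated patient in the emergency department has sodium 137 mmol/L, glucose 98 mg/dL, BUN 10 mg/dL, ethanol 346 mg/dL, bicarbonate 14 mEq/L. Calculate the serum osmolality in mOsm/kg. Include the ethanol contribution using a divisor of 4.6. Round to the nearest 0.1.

358.2 mOsm/kg

Calculated osmolality = 2·Na + glucose/18 + BUN/2.8 + ethanol/4.6
= 2·137 + 98/18 + 10/2.8 + 346/4.6
= 274 + 5.44 + 3.57 + 75.22
= 358.23 mOsm/kg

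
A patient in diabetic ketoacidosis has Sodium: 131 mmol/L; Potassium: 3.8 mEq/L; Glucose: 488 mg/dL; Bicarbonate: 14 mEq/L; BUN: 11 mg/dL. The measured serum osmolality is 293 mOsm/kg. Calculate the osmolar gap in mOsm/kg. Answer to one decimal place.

Calculated osmolality = 2·Na + glucose/18 + BUN/2.8
= 2·131 + 488/18 + 11/2.8
= 262 + 27.11 + 3.93
= 293.04 mOsm/kg ≈ 293.0 mOsm/kg
Osmolar gap = measured − calculated = 293 − 293.0 = 0.0 mOsm/kg

0.0 mOsm/kg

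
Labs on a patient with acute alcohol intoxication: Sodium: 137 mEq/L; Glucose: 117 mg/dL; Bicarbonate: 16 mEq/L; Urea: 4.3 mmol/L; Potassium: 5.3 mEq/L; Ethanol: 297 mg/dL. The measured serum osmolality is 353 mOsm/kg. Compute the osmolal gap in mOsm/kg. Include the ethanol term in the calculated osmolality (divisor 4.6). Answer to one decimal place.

3.6 mOsm/kg

Calculated osmolality = 2·Na + glucose/18 + urea + ethanol/4.6
= 2·137 + 117/18 + 4.3 + 297/4.6
= 274 + 6.50 + 4.30 + 64.57
= 349.37 mOsm/kg ≈ 349.4 mOsm/kg
Osmolar gap = measured − calculated = 353 − 349.4 = 3.6 mOsm/kg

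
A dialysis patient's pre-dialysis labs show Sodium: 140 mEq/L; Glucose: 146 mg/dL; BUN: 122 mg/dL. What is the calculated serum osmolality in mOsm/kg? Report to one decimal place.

331.7 mOsm/kg

Calculated osmolality = 2·Na + glucose/18 + BUN/2.8
= 2·140 + 146/18 + 122/2.8
= 280 + 8.11 + 43.57
= 331.68 mOsm/kg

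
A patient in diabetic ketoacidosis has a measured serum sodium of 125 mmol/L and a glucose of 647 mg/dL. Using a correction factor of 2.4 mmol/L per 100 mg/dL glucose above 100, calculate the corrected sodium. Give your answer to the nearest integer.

Corrected Na = measured Na + 2.4 · (glucose − 100)/100
= 125 + 2.4 · (647 − 100)/100
= 125 + 13.1
= 138.1 mmol/L

138 mmol/L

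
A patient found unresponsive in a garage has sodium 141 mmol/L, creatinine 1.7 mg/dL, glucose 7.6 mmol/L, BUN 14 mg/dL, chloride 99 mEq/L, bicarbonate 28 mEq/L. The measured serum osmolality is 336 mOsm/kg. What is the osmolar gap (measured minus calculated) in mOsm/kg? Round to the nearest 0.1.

41.4 mOsm/kg

Calculated osmolality = 2·Na + glucose + BUN/2.8
= 2·141 + 7.6 + 14/2.8
= 282 + 7.60 + 5
= 294.6 mOsm/kg ≈ 294.6 mOsm/kg
Osmolar gap = measured − calculated = 336 − 294.6 = 41.4 mOsm/kg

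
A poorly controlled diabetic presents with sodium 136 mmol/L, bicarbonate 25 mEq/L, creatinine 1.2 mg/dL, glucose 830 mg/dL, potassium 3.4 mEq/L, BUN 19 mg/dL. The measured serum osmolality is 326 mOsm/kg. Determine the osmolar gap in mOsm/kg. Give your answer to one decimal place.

Calculated osmolality = 2·Na + glucose/18 + BUN/2.8
= 2·136 + 830/18 + 19/2.8
= 272 + 46.11 + 6.79
= 324.9 mOsm/kg ≈ 324.9 mOsm/kg
Osmolar gap = measured − calculated = 326 − 324.9 = 1.1 mOsm/kg

1.1 mOsm/kg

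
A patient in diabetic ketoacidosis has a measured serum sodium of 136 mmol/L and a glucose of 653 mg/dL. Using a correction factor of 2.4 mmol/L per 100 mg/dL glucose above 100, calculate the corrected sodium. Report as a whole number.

149 mmol/L

Corrected Na = measured Na + 2.4 · (glucose − 100)/100
= 136 + 2.4 · (653 − 100)/100
= 136 + 13.3
= 149.3 mmol/L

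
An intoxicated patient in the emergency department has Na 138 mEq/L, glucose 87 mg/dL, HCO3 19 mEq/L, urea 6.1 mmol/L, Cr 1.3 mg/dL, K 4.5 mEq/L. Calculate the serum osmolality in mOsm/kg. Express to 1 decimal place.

Calculated osmolality = 2·Na + glucose/18 + urea
= 2·138 + 87/18 + 6.1
= 276 + 4.83 + 6.10
= 286.93 mOsm/kg

286.9 mOsm/kg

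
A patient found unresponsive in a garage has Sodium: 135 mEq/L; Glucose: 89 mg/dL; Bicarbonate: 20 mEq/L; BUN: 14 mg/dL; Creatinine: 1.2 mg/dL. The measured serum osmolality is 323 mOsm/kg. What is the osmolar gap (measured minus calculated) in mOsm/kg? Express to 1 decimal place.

43.1 mOsm/kg

Calculated osmolality = 2·Na + glucose/18 + BUN/2.8
= 2·135 + 89/18 + 14/2.8
= 270 + 4.94 + 5
= 279.94 mOsm/kg ≈ 279.9 mOsm/kg
Osmolar gap = measured − calculated = 323 − 279.9 = 43.1 mOsm/kg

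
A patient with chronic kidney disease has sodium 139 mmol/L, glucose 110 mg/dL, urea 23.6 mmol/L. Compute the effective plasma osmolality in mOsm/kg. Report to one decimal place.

284.1 mOsm/kg

Effective osmolality excludes urea (freely permeant across cell membranes):
2·Na + glucose/18
= 2·139 + 110/18
= 278 + 6.11
= 284.11 mOsm/kg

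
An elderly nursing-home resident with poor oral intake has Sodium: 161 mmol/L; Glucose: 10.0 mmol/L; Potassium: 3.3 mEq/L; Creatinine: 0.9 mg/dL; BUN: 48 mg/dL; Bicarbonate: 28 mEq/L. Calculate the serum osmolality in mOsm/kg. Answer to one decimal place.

349.1 mOsm/kg

Calculated osmolality = 2·Na + glucose + BUN/2.8
= 2·161 + 10 + 48/2.8
= 322 + 10 + 17.14
= 349.14 mOsm/kg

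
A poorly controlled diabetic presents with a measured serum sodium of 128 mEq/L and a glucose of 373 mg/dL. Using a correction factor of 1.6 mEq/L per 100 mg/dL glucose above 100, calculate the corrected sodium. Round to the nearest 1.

Corrected Na = measured Na + 1.6 · (glucose − 100)/100
= 128 + 1.6 · (373 − 100)/100
= 128 + 4.4
= 132.4 mEq/L

132 mEq/L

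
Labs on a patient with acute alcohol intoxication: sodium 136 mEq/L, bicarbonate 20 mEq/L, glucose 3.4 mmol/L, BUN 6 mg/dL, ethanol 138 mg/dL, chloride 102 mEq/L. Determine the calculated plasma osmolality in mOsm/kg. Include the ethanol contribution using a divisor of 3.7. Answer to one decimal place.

314.8 mOsm/kg

Calculated osmolality = 2·Na + glucose + BUN/2.8 + ethanol/3.7
= 2·136 + 3.4 + 6/2.8 + 138/3.7
= 272 + 3.40 + 2.14 + 37.30
= 314.84 mOsm/kg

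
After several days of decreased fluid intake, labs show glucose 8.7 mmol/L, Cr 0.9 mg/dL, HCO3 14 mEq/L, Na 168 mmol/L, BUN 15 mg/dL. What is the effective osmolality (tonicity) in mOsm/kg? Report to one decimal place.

Effective osmolality excludes urea (freely permeant across cell membranes):
2·Na + glucose
= 2·168 + 8.7
= 336 + 8.7
= 344.7 mOsm/kg

344.7 mOsm/kg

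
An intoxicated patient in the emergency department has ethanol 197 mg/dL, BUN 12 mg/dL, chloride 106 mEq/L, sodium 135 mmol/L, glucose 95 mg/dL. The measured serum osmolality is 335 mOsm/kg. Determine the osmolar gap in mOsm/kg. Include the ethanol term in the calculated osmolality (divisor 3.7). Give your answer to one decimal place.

Calculated osmolality = 2·Na + glucose/18 + BUN/2.8 + ethanol/3.7
= 2·135 + 95/18 + 12/2.8 + 197/3.7
= 270 + 5.28 + 4.29 + 53.24
= 332.81 mOsm/kg ≈ 332.8 mOsm/kg
Osmolar gap = measured − calculated = 335 − 332.8 = 2.2 mOsm/kg

2.2 mOsm/kg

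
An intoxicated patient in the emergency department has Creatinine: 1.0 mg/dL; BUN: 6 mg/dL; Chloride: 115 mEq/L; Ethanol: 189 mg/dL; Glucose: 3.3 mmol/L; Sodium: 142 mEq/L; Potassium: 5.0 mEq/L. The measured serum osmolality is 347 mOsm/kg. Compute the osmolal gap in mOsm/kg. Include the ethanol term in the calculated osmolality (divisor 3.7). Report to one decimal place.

6.5 mOsm/kg

Calculated osmolality = 2·Na + glucose + BUN/2.8 + ethanol/3.7
= 2·142 + 3.3 + 6/2.8 + 189/3.7
= 284 + 3.30 + 2.14 + 51.08
= 340.52 mOsm/kg ≈ 340.5 mOsm/kg
Osmolar gap = measured − calculated = 347 − 340.5 = 6.5 mOsm/kg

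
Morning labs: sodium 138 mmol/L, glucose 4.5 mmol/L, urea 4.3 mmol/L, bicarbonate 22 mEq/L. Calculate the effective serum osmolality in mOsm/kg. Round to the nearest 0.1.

Effective osmolality excludes urea (freely permeant across cell membranes):
2·Na + glucose
= 2·138 + 4.5
= 276 + 4.5
= 280.5 mOsm/kg

280.5 mOsm/kg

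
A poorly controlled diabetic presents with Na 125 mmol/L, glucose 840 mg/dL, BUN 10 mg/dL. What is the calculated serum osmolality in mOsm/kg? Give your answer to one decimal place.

300.2 mOsm/kg

Calculated osmolality = 2·Na + glucose/18 + BUN/2.8
= 2·125 + 840/18 + 10/2.8
= 250 + 46.67 + 3.57
= 300.24 mOsm/kg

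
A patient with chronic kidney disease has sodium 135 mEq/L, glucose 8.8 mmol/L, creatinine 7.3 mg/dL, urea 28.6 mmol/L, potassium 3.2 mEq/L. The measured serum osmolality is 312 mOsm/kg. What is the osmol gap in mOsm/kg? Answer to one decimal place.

4.6 mOsm/kg

Calculated osmolality = 2·Na + glucose + urea
= 2·135 + 8.8 + 28.6
= 270 + 8.80 + 28.60
= 307.4 mOsm/kg ≈ 307.4 mOsm/kg
Osmolar gap = measured − calculated = 312 − 307.4 = 4.6 mOsm/kg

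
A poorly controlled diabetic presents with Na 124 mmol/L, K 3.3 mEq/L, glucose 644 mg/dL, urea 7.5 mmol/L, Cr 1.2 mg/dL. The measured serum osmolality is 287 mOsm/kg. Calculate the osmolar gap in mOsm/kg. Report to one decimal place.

-4.3 mOsm/kg

Calculated osmolality = 2·Na + glucose/18 + urea
= 2·124 + 644/18 + 7.5
= 248 + 35.78 + 7.50
= 291.28 mOsm/kg ≈ 291.3 mOsm/kg
Osmolar gap = measured − calculated = 287 − 291.3 = -4.3 mOsm/kg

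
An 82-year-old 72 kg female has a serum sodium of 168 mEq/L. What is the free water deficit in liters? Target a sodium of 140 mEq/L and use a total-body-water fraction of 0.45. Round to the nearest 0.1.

6.5 L

TBW = 0.45 · 72 = 32.4 L
Free water deficit = TBW · (Na/140 − 1)
= 32.4 · (168/140 − 1)
= 32.4 · 0.2
= 6.48 L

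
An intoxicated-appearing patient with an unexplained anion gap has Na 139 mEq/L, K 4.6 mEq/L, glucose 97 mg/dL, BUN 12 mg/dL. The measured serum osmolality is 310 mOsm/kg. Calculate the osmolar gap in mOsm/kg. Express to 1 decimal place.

Calculated osmolality = 2·Na + glucose/18 + BUN/2.8
= 2·139 + 97/18 + 12/2.8
= 278 + 5.39 + 4.29
= 287.68 mOsm/kg ≈ 287.7 mOsm/kg
Osmolar gap = measured − calculated = 310 − 287.7 = 22.3 mOsm/kg

22.3 mOsm/kg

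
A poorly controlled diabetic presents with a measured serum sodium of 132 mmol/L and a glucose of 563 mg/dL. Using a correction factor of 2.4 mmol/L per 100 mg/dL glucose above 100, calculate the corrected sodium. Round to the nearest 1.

143 mmol/L

Corrected Na = measured Na + 2.4 · (glucose − 100)/100
= 132 + 2.4 · (563 − 100)/100
= 132 + 11.1
= 143.1 mmol/L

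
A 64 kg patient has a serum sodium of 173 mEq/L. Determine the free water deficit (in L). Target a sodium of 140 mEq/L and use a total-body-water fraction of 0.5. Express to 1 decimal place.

TBW = 0.5 · 64 = 32 L
Free water deficit = TBW · (Na/140 − 1)
= 32 · (173/140 − 1)
= 32 · 0.2357
= 7.54 L

7.5 L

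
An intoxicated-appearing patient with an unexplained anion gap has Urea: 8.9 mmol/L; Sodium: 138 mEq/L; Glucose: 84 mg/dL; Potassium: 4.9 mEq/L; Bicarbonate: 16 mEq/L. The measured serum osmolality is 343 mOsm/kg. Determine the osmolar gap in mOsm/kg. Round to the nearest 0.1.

Calculated osmolality = 2·Na + glucose/18 + urea
= 2·138 + 84/18 + 8.9
= 276 + 4.67 + 8.90
= 289.57 mOsm/kg ≈ 289.6 mOsm/kg
Osmolar gap = measured − calculated = 343 − 289.6 = 53.4 mOsm/kg

53.4 mOsm/kg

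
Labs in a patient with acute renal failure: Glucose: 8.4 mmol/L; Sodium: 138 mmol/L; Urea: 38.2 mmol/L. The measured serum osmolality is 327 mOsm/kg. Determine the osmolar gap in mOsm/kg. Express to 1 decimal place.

Calculated osmolality = 2·Na + glucose + urea
= 2·138 + 8.4 + 38.2
= 276 + 8.40 + 38.20
= 322.6 mOsm/kg ≈ 322.6 mOsm/kg
Osmolar gap = measured − calculated = 327 − 322.6 = 4.4 mOsm/kg

4.4 mOsm/kg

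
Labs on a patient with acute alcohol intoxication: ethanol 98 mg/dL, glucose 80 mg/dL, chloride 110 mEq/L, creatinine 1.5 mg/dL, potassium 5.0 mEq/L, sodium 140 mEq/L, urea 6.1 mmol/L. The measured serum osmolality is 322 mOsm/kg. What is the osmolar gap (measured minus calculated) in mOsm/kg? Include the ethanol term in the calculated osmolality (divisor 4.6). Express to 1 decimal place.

Calculated osmolality = 2·Na + glucose/18 + urea + ethanol/4.6
= 2·140 + 80/18 + 6.1 + 98/4.6
= 280 + 4.44 + 6.10 + 21.30
= 311.84 mOsm/kg ≈ 311.8 mOsm/kg
Osmolar gap = measured − calculated = 322 − 311.8 = 10.2 mOsm/kg

10.2 mOsm/kg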